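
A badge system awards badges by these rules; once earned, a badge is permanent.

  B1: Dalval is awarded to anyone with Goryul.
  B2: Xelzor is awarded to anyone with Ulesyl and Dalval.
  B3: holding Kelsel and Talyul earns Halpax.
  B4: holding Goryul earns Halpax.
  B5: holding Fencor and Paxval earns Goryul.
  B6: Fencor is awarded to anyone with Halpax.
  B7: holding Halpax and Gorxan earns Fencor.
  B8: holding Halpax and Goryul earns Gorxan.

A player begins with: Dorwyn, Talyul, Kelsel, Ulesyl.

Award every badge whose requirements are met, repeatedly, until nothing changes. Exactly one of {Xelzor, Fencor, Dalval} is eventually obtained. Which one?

Fencor

With Kelsel and Talyul, Halpax is earned (B3).
With Halpax, Fencor is earned (B6).
Xelzor would need Ulesyl and Dalval (B2), but Dalval is never earned. Dalval would need Goryul (B1), but Goryul is never earned.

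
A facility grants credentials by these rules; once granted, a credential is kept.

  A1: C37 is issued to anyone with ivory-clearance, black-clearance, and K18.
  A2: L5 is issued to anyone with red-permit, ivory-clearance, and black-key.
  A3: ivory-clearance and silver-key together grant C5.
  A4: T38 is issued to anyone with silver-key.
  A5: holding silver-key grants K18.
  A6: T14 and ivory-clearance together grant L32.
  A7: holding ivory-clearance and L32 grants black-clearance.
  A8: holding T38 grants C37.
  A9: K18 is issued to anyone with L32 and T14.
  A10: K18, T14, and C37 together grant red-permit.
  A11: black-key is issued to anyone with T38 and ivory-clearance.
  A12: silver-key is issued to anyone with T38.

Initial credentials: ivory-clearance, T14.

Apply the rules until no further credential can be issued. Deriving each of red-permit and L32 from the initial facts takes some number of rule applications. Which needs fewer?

L32

L32: Holding T14 and ivory-clearance grants L32 (A6). [1 rule application]
red-permit: Holding T14 and ivory-clearance grants L32 (A6). Holding ivory-clearance and L32 grants black-clearance (A7). Holding L32 and T14 grants K18 (A9). Holding ivory-clearance, black-clearance, and K18 grants C37 (A1). Holding K18, T14, and C37 grants red-permit (A10). [5 rule applications]
L32 needs fewer.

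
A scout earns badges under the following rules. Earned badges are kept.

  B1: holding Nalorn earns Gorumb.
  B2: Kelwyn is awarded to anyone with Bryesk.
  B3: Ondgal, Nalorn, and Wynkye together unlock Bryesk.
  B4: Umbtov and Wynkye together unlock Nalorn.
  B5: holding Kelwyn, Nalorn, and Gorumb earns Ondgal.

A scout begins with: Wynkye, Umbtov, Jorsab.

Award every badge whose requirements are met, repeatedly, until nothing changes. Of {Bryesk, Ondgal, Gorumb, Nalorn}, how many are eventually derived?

With Umbtov and Wynkye, Nalorn is earned (B4).
With Nalorn, Gorumb is earned (B1).
Bryesk would need Ondgal, Nalorn, and Wynkye (B3), but Ondgal is never earned.
Ondgal would need Kelwyn, Nalorn, and Gorumb (B5), but Kelwyn is never earned.
Gorumb: reached.
Nalorn: reached.
Reached: Gorumb and Nalorn — 2 of the 4.

2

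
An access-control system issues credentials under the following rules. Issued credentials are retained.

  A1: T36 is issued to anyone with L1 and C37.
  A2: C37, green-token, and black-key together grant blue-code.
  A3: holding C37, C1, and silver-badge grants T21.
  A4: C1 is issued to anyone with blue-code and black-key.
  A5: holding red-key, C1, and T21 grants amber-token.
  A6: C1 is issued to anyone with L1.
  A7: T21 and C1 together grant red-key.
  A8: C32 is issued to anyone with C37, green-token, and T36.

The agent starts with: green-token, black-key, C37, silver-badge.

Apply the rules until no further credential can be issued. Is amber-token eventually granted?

Yes

Holding C37, green-token, and black-key grants blue-code (A2).
Holding blue-code and black-key grants C1 (A4).
Holding C37, C1, and silver-badge grants T21 (A3).
Holding T21 and C1 grants red-key (A7).
Holding red-key, C1, and T21 grants amber-token (A5).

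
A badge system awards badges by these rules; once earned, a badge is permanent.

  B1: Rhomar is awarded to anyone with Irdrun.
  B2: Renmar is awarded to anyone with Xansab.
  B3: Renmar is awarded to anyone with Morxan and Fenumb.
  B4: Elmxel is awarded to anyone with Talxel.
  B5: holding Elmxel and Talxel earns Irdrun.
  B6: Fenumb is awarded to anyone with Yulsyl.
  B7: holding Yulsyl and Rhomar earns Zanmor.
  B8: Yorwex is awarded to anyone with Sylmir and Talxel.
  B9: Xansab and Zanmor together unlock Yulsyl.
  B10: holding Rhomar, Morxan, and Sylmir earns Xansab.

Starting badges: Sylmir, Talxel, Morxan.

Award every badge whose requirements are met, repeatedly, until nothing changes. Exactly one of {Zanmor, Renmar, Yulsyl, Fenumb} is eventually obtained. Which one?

Renmar

With Talxel, Elmxel is earned (B4).
With Elmxel and Talxel, Irdrun is earned (B5).
With Irdrun, Rhomar is earned (B1).
With Rhomar, Morxan, and Sylmir, Xansab is earned (B10).
With Xansab, Renmar is earned (B2).
Zanmor would need Yulsyl and Rhomar (B7), but Yulsyl is never earned. Yulsyl would need Xansab and Zanmor (B9), but Zanmor is never earned. Fenumb would need Yulsyl (B6), but Yulsyl is never earned.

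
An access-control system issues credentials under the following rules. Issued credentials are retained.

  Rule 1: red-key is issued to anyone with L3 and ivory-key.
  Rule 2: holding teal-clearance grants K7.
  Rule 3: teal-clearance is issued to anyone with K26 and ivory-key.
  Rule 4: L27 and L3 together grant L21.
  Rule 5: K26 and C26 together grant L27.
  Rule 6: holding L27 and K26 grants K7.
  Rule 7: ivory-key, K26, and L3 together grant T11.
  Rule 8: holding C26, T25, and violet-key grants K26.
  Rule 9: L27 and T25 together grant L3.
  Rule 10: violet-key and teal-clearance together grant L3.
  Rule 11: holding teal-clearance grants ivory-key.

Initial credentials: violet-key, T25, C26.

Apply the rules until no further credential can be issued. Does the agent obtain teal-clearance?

No

teal-clearance would need K26 and ivory-key (Rule 3), but ivory-key is never granted.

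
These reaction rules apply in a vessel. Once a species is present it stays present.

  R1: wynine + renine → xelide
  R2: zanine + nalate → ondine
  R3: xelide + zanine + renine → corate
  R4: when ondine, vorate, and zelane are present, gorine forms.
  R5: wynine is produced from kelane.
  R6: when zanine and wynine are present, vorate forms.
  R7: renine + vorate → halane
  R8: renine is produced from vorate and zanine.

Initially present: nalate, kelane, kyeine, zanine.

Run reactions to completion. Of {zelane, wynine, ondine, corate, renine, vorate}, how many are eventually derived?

5

zanine and nalate present → ondine forms (R2).
kelane present → wynine forms (R5).
zanine and wynine present → vorate forms (R6).
vorate and zanine present → renine forms (R8).
wynine and renine present → xelide forms (R1).
xelide, zanine, and renine present → corate forms (R3).
No rule produces zelane, and it is not given.
wynine: reached.
ondine: reached.
corate: reached.
renine: reached.
vorate: reached.
Reached: wynine, ondine, corate, renine, and vorate — 5 of the 6.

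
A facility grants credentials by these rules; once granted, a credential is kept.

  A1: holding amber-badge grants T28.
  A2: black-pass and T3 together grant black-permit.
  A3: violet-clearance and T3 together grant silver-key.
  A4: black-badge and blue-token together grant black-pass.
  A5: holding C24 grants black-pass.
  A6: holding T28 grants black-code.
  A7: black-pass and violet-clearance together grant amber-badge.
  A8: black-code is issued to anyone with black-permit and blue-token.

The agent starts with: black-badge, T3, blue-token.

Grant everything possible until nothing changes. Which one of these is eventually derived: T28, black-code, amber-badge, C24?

black-code

Holding black-badge and blue-token grants black-pass (A4).
Holding black-pass and T3 grants black-permit (A2).
Holding black-permit and blue-token grants black-code (A8).
No rule produces C24, and it is not given. T28 would need amber-badge (A1), but amber-badge is never granted. amber-badge would need black-pass and violet-clearance (A7), but violet-clearance is never granted.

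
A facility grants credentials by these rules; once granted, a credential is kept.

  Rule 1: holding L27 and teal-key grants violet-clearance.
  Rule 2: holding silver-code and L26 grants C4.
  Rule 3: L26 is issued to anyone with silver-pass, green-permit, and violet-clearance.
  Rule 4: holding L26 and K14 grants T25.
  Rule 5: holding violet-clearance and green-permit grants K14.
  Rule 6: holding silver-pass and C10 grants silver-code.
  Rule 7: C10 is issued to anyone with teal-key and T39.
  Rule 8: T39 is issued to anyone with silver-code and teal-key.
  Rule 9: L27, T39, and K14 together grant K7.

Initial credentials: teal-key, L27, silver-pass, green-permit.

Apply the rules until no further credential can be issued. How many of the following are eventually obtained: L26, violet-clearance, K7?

2

Holding L27 and teal-key grants violet-clearance (Rule 1).
Holding silver-pass, green-permit, and violet-clearance grants L26 (Rule 3).
L26: reached.
violet-clearance: reached.
K7 would need L27, T39, and K14 (Rule 9), but T39 is never granted.
Reached: L26 and violet-clearance — 2 of the 3.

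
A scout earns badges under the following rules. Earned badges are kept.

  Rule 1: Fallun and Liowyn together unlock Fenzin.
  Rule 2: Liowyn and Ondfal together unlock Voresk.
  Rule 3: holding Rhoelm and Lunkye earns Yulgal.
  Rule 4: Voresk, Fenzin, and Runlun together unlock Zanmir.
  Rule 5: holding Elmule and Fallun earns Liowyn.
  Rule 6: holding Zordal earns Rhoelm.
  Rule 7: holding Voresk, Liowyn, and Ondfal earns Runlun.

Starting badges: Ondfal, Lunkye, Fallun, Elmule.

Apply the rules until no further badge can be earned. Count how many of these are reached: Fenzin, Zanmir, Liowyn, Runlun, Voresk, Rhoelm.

With Elmule and Fallun, Liowyn is earned (Rule 5).
With Liowyn and Ondfal, Voresk is earned (Rule 2).
With Fallun and Liowyn, Fenzin is earned (Rule 1).
With Voresk, Liowyn, and Ondfal, Runlun is earned (Rule 7).
With Voresk, Fenzin, and Runlun, Zanmir is earned (Rule 4).
Fenzin: reached.
Zanmir: reached.
Liowyn: reached.
Runlun: reached.
Voresk: reached.
Rhoelm would need Zordal (Rule 6), but Zordal is never earned.
Reached: Fenzin, Zanmir, Liowyn, Runlun, and Voresk — 5 of the 6.

5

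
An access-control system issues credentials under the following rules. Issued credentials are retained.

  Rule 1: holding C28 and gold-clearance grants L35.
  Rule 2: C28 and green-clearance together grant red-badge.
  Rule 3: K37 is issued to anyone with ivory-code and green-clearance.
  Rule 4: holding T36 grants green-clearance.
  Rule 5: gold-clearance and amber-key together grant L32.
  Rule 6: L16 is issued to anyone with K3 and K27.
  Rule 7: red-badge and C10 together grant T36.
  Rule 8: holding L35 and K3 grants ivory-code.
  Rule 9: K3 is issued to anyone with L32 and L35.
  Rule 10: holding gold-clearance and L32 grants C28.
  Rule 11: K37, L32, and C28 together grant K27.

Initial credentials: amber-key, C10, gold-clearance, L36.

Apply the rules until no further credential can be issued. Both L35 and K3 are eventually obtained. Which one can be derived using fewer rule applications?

L35: Holding gold-clearance and amber-key grants L32 (Rule 5). Holding gold-clearance and L32 grants C28 (Rule 10). Holding C28 and gold-clearance grants L35 (Rule 1). [3 rule applications]
K3: Holding gold-clearance and amber-key grants L32 (Rule 5). Holding gold-clearance and L32 grants C28 (Rule 10). Holding C28 and gold-clearance grants L35 (Rule 1). Holding L32 and L35 grants K3 (Rule 9). [4 rule applications]
L35 needs fewer.

L35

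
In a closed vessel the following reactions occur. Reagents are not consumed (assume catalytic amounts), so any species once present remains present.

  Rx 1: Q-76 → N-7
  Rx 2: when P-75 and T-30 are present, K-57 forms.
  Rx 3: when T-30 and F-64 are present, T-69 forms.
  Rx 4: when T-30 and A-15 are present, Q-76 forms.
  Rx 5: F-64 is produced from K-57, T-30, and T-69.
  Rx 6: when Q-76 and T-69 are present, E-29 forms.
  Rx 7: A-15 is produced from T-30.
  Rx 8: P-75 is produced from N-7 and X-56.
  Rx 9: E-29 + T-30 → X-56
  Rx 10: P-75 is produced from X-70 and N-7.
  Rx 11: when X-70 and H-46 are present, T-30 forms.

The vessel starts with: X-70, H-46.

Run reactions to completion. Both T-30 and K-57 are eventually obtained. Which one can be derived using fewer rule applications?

T-30: X-70 and H-46 present → T-30 forms (Rx 11). [1 rule application]
K-57: X-70 and H-46 present → T-30 forms (Rx 11). T-30 present → A-15 forms (Rx 7). T-30 and A-15 present → Q-76 forms (Rx 4). Q-76 present → N-7 forms (Rx 1). X-70 and N-7 present → P-75 forms (Rx 10). P-75 and T-30 present → K-57 forms (Rx 2). [6 rule applications]
T-30 needs fewer.

T-30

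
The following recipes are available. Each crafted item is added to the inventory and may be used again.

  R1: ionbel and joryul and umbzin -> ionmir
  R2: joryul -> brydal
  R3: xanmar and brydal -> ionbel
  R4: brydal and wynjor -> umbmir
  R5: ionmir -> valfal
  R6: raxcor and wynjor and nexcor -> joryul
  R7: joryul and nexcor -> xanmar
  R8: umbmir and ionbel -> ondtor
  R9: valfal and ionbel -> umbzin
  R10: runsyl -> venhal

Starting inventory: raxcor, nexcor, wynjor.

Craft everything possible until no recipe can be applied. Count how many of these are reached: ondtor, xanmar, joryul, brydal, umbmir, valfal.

5

Using R6, raxcor, wynjor, and nexcor make joryul.
joryul -> brydal (R2).
Using R7, joryul and nexcor make xanmar.
Using R4, brydal and wynjor make umbmir.
Using R3, xanmar and brydal make ionbel.
Using R8, umbmir and ionbel make ondtor.
ondtor: reached.
xanmar: reached.
joryul: reached.
brydal: reached.
umbmir: reached.
valfal would need ionmir (R5), but ionmir is never obtained.
Reached: ondtor, xanmar, joryul, brydal, and umbmir — 5 of the 6.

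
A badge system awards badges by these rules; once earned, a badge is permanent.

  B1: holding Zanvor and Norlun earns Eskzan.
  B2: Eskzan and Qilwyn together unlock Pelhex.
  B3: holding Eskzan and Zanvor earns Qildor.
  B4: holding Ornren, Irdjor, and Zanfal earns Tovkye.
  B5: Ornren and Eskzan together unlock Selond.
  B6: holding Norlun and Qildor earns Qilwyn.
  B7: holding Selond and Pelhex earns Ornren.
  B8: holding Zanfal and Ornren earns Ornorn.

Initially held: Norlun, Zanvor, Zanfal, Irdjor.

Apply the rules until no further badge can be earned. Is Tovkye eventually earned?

Tovkye would need Ornren, Irdjor, and Zanfal (B4), but Ornren is never earned.

No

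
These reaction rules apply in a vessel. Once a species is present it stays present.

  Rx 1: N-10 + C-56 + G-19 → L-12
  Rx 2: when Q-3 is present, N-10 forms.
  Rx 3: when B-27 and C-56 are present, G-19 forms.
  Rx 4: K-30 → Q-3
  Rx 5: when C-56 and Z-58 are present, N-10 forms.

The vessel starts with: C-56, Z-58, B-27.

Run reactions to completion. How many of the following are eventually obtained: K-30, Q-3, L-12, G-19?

B-27 and C-56 present → G-19 forms (Rx 3).
C-56 and Z-58 present → N-10 forms (Rx 5).
N-10, C-56, and G-19 present → L-12 forms (Rx 1).
No rule produces K-30, and it is not given.
Q-3 would need K-30 (Rx 4), but K-30 never forms.
L-12: reached.
G-19: reached.
Reached: L-12 and G-19 — 2 of the 4.

2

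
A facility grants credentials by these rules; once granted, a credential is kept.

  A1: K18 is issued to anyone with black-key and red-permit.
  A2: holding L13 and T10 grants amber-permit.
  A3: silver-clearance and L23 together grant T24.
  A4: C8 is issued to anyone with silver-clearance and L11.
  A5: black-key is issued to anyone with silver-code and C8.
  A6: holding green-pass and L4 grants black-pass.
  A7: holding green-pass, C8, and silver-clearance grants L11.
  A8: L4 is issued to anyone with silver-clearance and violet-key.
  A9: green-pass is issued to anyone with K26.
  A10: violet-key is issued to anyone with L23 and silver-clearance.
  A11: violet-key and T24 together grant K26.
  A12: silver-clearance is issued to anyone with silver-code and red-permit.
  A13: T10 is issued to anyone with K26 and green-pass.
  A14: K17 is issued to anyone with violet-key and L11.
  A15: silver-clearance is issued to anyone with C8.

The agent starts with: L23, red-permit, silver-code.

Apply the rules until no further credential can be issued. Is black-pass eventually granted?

Yes

Holding silver-code and red-permit grants silver-clearance (A12).
Holding silver-clearance and L23 grants T24 (A3).
Holding L23 and silver-clearance grants violet-key (A10).
Holding silver-clearance and violet-key grants L4 (A8).
Holding violet-key and T24 grants K26 (A11).
Holding K26 grants green-pass (A9).
Holding green-pass and L4 grants black-pass (A6).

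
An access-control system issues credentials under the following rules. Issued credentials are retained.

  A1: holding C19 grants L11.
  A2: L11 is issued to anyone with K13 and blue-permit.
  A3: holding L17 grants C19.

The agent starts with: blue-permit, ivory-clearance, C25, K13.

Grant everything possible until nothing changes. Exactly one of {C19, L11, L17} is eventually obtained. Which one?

Holding K13 and blue-permit grants L11 (A2).
No rule produces L17, and it is not given. C19 would need L17 (A3), but L17 is never granted.

L11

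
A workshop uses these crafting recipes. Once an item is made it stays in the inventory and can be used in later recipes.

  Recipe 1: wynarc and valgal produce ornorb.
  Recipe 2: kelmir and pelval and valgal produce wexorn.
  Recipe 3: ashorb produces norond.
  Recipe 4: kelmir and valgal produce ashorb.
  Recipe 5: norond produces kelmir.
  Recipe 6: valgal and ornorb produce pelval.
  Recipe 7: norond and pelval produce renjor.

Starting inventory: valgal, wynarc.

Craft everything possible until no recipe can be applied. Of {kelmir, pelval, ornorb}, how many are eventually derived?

2

Using Recipe 1, wynarc and valgal make ornorb.
Using Recipe 6, valgal and ornorb make pelval.
kelmir would need norond (Recipe 5), but norond is never obtained.
pelval: reached.
ornorb: reached.
Reached: pelval and ornorb — 2 of the 3.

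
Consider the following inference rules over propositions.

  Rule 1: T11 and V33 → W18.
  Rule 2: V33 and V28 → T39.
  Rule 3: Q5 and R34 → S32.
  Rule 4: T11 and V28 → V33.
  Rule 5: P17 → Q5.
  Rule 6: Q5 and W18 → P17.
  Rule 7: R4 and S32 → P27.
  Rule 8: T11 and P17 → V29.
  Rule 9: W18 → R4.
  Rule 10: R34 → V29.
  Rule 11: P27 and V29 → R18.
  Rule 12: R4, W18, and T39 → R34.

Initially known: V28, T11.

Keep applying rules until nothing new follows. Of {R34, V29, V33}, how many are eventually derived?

T11 and V28 hold, so V33 follows (Rule 4).
V33 and V28 hold, so T39 follows (Rule 2).
From T11 and V33, Rule 1 gives W18.
W18 holds, so R4 follows (Rule 9).
From R4, W18, and T39, Rule 12 gives R34.
R34 holds, so V29 follows (Rule 10).
R34: reached.
V29: reached.
V33: reached.
All 3 are reached.

3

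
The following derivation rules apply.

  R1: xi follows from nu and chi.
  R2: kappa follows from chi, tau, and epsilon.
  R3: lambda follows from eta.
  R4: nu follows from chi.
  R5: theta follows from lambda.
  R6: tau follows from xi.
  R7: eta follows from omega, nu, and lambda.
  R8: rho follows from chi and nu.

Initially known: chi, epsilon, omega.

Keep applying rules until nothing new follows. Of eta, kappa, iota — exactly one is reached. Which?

kappa

chi holds, so nu follows (R4).
From nu and chi, R1 gives xi.
xi holds, so tau follows (R6).
chi, tau, and epsilon hold, so kappa follows (R2).
No rule produces iota, and it is not given. eta would need omega, nu, and lambda (R7), but lambda is never established.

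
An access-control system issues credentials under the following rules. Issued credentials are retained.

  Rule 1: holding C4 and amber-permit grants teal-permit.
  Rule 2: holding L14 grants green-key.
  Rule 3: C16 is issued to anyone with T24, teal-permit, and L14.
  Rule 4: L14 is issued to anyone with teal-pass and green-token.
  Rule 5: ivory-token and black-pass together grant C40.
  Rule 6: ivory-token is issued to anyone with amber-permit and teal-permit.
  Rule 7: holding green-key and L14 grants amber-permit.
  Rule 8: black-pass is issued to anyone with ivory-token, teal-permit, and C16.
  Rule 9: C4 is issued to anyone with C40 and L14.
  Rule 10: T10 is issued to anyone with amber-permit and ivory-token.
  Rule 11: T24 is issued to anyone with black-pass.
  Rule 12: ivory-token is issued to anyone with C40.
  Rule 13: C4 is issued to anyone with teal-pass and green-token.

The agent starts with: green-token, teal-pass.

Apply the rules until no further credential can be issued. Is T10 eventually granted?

Holding teal-pass and green-token grants C4 (Rule 13).
Holding teal-pass and green-token grants L14 (Rule 4).
Holding L14 grants green-key (Rule 2).
Holding green-key and L14 grants amber-permit (Rule 7).
Holding C4 and amber-permit grants teal-permit (Rule 1).
Holding amber-permit and teal-permit grants ivory-token (Rule 6).
Holding amber-permit and ivory-token grants T10 (Rule 10).

Yes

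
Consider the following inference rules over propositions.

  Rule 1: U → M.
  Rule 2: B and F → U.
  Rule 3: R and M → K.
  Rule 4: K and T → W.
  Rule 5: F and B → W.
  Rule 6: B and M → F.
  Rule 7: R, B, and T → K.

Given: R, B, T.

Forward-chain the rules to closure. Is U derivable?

No

U would need B and F (Rule 2), but F is never established.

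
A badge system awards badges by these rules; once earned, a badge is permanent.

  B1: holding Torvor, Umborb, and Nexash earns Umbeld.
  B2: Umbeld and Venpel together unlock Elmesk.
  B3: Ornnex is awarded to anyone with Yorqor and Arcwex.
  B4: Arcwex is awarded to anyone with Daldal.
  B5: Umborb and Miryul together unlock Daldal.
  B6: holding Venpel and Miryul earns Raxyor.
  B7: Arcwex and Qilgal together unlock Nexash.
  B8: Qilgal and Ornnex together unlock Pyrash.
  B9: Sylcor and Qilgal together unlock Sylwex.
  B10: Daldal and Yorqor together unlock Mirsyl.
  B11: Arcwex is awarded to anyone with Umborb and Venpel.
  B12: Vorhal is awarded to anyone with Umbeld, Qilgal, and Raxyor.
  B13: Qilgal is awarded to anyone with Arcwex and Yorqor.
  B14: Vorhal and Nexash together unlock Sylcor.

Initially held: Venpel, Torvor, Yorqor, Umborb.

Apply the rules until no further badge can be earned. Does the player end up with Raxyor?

Raxyor would need Venpel and Miryul (B6), but Miryul is never earned.

No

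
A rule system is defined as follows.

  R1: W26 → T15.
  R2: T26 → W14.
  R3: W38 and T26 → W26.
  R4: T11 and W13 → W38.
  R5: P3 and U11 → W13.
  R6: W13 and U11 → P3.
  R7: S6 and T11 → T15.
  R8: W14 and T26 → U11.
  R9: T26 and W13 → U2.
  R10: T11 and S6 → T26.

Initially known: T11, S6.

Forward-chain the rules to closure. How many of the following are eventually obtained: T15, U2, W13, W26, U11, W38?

2

T11 and S6 hold, so T26 follows (R10).
S6 and T11 hold, so T15 follows (R7).
From T26, R2 gives W14.
W14 and T26 hold, so U11 follows (R8).
T15: reached.
U2 would need T26 and W13 (R9), but W13 is never established.
W13 would need P3 and U11 (R5), but P3 is never established.
W26 would need W38 and T26 (R3), but W38 is never established.
U11: reached.
W38 would need T11 and W13 (R4), but W13 is never established.
Reached: T15 and U11 — 2 of the 6.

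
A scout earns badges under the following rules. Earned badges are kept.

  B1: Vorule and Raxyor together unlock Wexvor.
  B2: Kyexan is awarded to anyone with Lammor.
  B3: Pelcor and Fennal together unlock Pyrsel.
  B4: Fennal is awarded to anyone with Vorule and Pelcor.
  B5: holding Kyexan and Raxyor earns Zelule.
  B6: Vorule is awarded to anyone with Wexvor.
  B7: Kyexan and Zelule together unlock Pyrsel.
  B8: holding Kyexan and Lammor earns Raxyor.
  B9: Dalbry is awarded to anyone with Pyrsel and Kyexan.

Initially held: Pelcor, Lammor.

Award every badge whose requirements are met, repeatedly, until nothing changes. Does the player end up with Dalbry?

Yes

With Lammor, Kyexan is earned (B2).
With Kyexan and Lammor, Raxyor is earned (B8).
With Kyexan and Raxyor, Zelule is earned (B5).
With Kyexan and Zelule, Pyrsel is earned (B7).
With Pyrsel and Kyexan, Dalbry is earned (B9).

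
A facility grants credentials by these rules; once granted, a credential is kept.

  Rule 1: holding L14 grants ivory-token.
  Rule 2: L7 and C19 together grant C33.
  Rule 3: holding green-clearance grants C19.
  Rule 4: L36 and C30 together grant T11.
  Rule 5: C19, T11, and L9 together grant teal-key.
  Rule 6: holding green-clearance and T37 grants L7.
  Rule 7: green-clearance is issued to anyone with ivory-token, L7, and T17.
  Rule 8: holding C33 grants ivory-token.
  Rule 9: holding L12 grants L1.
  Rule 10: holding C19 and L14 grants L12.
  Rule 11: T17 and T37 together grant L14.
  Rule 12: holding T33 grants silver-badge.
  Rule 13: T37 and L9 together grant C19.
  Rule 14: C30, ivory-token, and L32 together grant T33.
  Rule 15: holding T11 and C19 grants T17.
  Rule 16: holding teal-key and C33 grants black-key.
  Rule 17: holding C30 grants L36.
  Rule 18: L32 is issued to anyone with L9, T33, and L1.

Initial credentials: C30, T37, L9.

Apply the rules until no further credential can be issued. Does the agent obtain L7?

No

L7 would need green-clearance and T37 (Rule 6), but green-clearance is never granted.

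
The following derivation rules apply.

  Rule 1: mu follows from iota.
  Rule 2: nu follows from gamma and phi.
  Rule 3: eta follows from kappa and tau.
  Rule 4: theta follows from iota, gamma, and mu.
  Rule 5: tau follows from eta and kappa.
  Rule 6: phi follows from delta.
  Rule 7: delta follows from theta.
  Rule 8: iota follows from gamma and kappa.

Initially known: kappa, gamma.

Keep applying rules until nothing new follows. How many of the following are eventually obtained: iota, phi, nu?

3

From gamma and kappa, Rule 8 gives iota.
iota holds, so mu follows (Rule 1).
iota, gamma, and mu hold, so theta follows (Rule 4).
theta holds, so delta follows (Rule 7).
delta holds, so phi follows (Rule 6).
From gamma and phi, Rule 2 gives nu.
iota: reached.
phi: reached.
nu: reached.
All 3 are reached.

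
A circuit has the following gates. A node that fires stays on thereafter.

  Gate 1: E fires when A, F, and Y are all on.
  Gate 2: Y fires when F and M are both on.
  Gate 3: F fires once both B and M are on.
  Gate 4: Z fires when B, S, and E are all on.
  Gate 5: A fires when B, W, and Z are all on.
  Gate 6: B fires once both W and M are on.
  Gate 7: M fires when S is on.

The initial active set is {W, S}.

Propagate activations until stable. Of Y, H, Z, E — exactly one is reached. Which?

Gate 7: S on → M on.
Gate 6: W and M on → B on.
Gate 3: B and M on → F on.
F and M are on, so Y fires (Gate 2).
No rule produces H, and it is not given. E would need A, F, and Y (Gate 1), but A never turns on. Z would need B, S, and E (Gate 4), but E never turns on.

Y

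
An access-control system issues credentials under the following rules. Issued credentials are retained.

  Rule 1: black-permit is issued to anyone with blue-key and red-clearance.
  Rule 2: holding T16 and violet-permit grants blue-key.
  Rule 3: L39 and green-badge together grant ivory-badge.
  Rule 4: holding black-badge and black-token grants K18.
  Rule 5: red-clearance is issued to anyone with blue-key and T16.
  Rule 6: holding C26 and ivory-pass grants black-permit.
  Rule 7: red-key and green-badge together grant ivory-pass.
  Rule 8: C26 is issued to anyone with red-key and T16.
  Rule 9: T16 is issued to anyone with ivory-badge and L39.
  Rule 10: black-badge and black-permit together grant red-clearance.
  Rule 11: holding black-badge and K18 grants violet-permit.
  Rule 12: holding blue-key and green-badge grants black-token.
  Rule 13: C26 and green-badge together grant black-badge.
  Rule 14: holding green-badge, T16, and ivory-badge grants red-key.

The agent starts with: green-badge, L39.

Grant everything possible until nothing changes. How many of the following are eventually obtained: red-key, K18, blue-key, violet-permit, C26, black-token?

2

Holding L39 and green-badge grants ivory-badge (Rule 3).
Holding ivory-badge and L39 grants T16 (Rule 9).
Holding green-badge, T16, and ivory-badge grants red-key (Rule 14).
Holding red-key and T16 grants C26 (Rule 8).
red-key: reached.
K18 would need black-badge and black-token (Rule 4), but black-token is never granted.
blue-key would need T16 and violet-permit (Rule 2), but violet-permit is never granted.
violet-permit would need black-badge and K18 (Rule 11), but K18 is never granted.
C26: reached.
black-token would need blue-key and green-badge (Rule 12), but blue-key is never granted.
Reached: red-key and C26 — 2 of the 6.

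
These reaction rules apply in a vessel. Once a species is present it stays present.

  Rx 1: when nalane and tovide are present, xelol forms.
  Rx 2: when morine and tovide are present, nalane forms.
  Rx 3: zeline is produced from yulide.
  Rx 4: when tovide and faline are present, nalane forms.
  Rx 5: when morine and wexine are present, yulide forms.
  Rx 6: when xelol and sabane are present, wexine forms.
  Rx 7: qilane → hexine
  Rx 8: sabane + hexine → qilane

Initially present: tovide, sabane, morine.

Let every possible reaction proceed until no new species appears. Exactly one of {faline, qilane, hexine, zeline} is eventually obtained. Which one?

zeline

morine and tovide present → nalane forms (Rx 2).
nalane and tovide present → xelol forms (Rx 1).
xelol and sabane present → wexine forms (Rx 6).
morine and wexine present → yulide forms (Rx 5).
yulide present → zeline forms (Rx 3).
qilane would need sabane and hexine (Rx 8), but hexine never forms. No rule produces faline, and it is not given. hexine would need qilane (Rx 7), but qilane never forms.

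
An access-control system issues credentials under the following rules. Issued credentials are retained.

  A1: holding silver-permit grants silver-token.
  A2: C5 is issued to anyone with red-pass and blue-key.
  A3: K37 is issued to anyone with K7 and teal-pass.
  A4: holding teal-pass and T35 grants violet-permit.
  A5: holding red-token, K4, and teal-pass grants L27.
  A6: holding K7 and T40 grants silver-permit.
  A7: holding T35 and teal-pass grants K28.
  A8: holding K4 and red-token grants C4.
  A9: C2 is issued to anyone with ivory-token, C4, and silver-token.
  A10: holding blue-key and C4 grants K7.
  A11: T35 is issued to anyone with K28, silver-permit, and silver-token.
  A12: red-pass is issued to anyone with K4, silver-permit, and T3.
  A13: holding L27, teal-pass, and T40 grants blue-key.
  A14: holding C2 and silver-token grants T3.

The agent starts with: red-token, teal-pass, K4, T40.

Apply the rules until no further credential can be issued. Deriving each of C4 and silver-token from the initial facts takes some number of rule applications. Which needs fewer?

C4

C4: Holding K4 and red-token grants C4 (A8). [1 rule application]
silver-token: Holding red-token, K4, and teal-pass grants L27 (A5). Holding K4 and red-token grants C4 (A8). Holding L27, teal-pass, and T40 grants blue-key (A13). Holding blue-key and C4 grants K7 (A10). Holding K7 and T40 grants silver-permit (A6). Holding silver-permit grants silver-token (A1). [6 rule applications]
C4 needs fewer.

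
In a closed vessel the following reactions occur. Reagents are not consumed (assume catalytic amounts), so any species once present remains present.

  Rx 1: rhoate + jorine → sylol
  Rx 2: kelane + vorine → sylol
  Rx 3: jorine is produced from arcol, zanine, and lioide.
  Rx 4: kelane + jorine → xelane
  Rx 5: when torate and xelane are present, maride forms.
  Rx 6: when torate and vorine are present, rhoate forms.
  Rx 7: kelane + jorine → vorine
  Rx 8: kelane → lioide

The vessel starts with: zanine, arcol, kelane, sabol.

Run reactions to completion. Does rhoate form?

rhoate would need torate and vorine (Rx 6), but torate never forms.

No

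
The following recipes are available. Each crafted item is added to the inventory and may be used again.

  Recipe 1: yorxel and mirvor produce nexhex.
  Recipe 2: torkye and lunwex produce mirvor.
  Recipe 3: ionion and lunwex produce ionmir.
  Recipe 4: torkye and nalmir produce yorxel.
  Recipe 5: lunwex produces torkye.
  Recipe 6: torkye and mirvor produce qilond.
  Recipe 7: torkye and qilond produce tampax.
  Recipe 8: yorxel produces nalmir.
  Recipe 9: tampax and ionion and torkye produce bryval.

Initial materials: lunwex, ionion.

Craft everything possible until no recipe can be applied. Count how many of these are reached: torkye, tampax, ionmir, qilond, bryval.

ionion and lunwex → ionmir (Recipe 3).
Using Recipe 5, lunwex makes torkye.
torkye and lunwex → mirvor (Recipe 2).
Using Recipe 6, torkye and mirvor make qilond.
Using Recipe 7, torkye and qilond make tampax.
Using Recipe 9, tampax, ionion, and torkye make bryval.
torkye: reached.
tampax: reached.
ionmir: reached.
qilond: reached.
bryval: reached.
All 5 are reached.

5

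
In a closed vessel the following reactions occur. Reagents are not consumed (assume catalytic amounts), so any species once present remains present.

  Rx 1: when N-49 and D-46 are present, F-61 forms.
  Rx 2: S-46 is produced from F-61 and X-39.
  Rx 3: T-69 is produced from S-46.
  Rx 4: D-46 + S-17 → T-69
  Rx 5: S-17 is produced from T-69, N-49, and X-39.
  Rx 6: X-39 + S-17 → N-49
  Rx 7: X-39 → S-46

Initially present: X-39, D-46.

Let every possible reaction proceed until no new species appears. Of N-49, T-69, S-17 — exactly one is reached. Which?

T-69

X-39 present → S-46 forms (Rx 7).
S-46 present → T-69 forms (Rx 3).
N-49 would need X-39 and S-17 (Rx 6), but S-17 never forms. S-17 would need T-69, N-49, and X-39 (Rx 5), but N-49 never forms.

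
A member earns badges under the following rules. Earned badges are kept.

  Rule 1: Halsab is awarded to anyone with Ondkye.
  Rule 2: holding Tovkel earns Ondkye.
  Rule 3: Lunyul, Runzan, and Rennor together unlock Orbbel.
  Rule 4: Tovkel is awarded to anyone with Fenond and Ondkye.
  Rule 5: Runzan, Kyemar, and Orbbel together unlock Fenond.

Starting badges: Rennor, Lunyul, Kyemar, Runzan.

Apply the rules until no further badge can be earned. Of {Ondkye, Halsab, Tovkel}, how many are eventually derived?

Ondkye would need Tovkel (Rule 2), but Tovkel is never earned.
Halsab would need Ondkye (Rule 1), but Ondkye is never earned.
Tovkel would need Fenond and Ondkye (Rule 4), but Ondkye is never earned.
None of the 3 are reached.

0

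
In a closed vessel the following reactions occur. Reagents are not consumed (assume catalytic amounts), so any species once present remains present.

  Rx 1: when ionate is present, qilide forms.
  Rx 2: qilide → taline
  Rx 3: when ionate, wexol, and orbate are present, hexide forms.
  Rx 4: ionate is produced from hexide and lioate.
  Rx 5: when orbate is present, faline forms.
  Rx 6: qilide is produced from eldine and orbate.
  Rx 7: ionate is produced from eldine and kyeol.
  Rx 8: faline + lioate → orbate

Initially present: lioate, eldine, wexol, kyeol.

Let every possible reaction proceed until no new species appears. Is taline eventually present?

Yes

eldine and kyeol present → ionate forms (Rx 7).
ionate present → qilide forms (Rx 1).
qilide present → taline forms (Rx 2).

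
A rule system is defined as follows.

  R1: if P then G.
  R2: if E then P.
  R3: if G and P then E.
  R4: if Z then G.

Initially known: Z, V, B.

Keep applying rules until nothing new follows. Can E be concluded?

No

E would need G and P (R3), but P is never established.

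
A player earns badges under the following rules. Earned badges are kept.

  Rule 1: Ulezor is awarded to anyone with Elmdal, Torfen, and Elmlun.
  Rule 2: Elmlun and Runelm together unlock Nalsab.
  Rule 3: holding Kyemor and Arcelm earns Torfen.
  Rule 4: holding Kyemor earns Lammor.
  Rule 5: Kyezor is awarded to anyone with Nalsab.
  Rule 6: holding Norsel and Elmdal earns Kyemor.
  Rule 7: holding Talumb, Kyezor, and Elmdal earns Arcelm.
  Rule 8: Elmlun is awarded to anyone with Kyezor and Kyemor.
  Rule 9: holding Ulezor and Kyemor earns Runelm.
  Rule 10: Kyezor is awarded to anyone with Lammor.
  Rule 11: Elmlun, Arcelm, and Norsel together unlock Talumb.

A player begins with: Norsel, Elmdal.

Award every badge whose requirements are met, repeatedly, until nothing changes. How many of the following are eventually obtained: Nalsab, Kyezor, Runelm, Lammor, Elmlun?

3

With Norsel and Elmdal, Kyemor is earned (Rule 6).
With Kyemor, Lammor is earned (Rule 4).
With Lammor, Kyezor is earned (Rule 10).
With Kyezor and Kyemor, Elmlun is earned (Rule 8).
Nalsab would need Elmlun and Runelm (Rule 2), but Runelm is never earned.
Kyezor: reached.
Runelm would need Ulezor and Kyemor (Rule 9), but Ulezor is never earned.
Lammor: reached.
Elmlun: reached.
Reached: Kyezor, Lammor, and Elmlun — 3 of the 5.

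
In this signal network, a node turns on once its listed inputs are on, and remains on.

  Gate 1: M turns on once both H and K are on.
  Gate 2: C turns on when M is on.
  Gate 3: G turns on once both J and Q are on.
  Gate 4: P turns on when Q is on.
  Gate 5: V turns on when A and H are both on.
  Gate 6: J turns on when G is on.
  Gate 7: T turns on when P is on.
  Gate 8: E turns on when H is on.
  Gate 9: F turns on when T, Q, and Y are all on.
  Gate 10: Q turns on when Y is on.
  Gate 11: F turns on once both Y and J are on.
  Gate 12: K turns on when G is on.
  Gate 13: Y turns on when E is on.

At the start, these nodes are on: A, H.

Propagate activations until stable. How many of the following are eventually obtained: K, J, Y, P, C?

Gate 8: H on → E on.
E is on, so Y turns on (Gate 13).
Y is on, so Q turns on (Gate 10).
Gate 4: Q on → P on.
K would need G (Gate 12), but G never turns on.
J would need G (Gate 6), but G never turns on.
Y: reached.
P: reached.
C would need M (Gate 2), but M never turns on.
Reached: Y and P — 2 of the 5.

2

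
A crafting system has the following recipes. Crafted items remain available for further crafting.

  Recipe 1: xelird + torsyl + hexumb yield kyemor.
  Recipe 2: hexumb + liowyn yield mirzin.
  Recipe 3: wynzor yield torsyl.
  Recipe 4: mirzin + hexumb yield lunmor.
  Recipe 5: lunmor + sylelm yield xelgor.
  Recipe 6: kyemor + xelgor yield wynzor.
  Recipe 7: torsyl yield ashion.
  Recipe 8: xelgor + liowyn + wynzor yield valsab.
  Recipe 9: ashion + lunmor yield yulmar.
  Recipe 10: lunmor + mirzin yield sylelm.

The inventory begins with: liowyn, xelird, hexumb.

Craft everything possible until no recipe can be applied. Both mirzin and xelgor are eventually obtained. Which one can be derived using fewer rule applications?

mirzin: Using Recipe 2, hexumb and liowyn make mirzin. [1 rule application]
xelgor: Using Recipe 2, hexumb and liowyn make mirzin. mirzin + hexumb → lunmor (Recipe 4). Using Recipe 10, lunmor and mirzin make sylelm. Using Recipe 5, lunmor and sylelm make xelgor. [4 rule applications]
mirzin needs fewer.

mirzin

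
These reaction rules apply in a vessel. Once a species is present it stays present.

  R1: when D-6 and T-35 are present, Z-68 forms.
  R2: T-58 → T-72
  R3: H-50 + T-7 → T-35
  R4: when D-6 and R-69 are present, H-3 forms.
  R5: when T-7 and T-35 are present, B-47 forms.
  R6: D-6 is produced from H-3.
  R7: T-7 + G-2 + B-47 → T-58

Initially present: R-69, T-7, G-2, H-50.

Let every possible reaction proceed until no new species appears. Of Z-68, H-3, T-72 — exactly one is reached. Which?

T-72

H-50 and T-7 present → T-35 forms (R3).
T-7 and T-35 present → B-47 forms (R5).
T-7, G-2, and B-47 present → T-58 forms (R7).
T-58 present → T-72 forms (R2).
Z-68 would need D-6 and T-35 (R1), but D-6 never forms. H-3 would need D-6 and R-69 (R4), but D-6 never forms.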